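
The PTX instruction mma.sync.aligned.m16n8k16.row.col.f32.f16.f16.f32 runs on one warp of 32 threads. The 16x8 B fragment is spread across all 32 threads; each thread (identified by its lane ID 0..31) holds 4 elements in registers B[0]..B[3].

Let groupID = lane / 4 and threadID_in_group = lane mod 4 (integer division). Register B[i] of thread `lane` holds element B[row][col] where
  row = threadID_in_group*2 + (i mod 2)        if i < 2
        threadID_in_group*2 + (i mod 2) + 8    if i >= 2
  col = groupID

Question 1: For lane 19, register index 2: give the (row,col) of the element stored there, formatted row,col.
L=19⇒gr=19>>2=4, th=19&3=3
[2]⇒row 3·2+0+8=14  col gr=4

14,4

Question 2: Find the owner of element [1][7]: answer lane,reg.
28,1

c:7=>grp=7  r:1=>rB=0,tig=0,lo=1
L=7*4+0=28  i=0*2+1=1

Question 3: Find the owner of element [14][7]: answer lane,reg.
c=7⇒gr=7  r=14⇒Rb=1,th=3,odd=0
L=7*4+3=31  i=1*2+0=2

31,2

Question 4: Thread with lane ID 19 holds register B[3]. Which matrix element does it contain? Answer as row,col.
15,4

19: gr=4,th=3
[3] (3*2+1+8,4) = (15,4)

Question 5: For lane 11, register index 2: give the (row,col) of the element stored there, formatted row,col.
14,2

lane 11->11/4=2, 11 mod 4=3
i=2  r:2·3+0+8->14  c:2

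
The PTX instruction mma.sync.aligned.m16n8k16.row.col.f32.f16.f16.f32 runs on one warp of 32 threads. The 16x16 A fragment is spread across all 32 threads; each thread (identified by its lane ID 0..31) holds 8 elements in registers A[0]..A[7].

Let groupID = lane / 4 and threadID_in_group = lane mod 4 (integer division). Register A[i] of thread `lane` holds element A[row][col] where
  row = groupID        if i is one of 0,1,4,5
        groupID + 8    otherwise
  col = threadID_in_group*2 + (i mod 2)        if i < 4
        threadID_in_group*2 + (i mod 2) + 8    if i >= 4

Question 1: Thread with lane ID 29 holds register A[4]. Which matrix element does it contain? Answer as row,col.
7,10

lane 29: g=7 (29/4), t=1 (29%4)
i=4: r=7+0=7, c=1*2+0+8=10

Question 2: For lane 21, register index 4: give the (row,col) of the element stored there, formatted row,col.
lane 21⇒21/4=5, 21 mod 4=1
i=4  r:5+0⇒5  c:2·1+0+8⇒10

5,10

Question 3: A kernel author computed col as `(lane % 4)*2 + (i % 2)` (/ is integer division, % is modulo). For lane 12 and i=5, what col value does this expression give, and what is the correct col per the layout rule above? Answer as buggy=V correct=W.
buggy=1 correct=9

`(lane % 4)*2 + (i % 2)`[12,5]→1
L=12→G=12>>2=3, T=12&3=0
[5]→row 3+0=3  col 0·2+1+8=9
col: 1 vs 9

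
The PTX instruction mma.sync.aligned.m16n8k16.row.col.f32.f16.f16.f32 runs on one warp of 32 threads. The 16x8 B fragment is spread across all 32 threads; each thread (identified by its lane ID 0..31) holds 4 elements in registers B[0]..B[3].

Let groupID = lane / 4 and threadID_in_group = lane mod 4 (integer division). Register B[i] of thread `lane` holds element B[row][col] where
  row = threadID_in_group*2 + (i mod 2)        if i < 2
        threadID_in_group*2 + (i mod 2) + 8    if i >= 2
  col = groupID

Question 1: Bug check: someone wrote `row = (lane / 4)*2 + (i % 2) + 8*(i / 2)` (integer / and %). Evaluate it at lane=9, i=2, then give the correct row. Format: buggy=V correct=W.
`(lane / 4)*2 + (i % 2) + 8*(i / 2)`[9,2]→12
lane 9: G=2 (9/4), T=1 (9%4)
i=2: r=1*2+0+8=10, c=G=2
row: 12 vs 10

buggy=12 correct=10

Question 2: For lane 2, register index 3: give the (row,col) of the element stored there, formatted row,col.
lane 2->2/4=0, 2 mod 4=2
i=3  r:2·2+1+8->13  c:0

13,0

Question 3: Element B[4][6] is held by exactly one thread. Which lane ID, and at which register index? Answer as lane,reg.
c=6->g=6  r=4->rb=0,t=2,b0=0
L=6*4+2=26  i=0*2+0=0

26,0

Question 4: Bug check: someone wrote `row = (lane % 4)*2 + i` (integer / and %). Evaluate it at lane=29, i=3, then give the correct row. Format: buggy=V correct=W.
`(lane % 4)*2 + i`[29,3]->5
L=29->gid=29>>2=7, tid=29&3=1
[3]->row 1·2+1+8=11  col gid=7
row: 5 vs 11

buggy=5 correct=11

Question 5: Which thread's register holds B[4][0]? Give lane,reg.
c: 0->gid=0  r: 4->r8=0,tid=2,i&1=0
L=0*4+2=2  i=0*2+0=0

2,0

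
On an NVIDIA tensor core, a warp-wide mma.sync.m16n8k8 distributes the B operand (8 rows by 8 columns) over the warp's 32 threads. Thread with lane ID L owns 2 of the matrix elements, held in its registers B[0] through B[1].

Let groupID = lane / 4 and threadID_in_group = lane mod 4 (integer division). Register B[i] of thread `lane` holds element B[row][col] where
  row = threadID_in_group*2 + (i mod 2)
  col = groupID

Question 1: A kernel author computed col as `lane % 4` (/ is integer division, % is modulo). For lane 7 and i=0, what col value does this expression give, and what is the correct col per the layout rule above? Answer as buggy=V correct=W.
`lane % 4`[7,0]→3
7: G=1,T=3
[0] (3*2+0,1) = (6,1)
col: 3 vs 1

buggy=3 correct=1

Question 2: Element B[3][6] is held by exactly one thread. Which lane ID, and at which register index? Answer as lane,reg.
25,1

c=6⇒gr=6  r=3⇒th=1,odd=1
L=6*4+1=25  i=1=1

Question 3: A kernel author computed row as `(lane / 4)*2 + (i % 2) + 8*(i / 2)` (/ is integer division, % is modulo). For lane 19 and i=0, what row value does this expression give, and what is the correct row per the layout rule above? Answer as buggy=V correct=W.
`(lane / 4)*2 + (i % 2) + 8*(i / 2)`[19,0]->8
19: gid=4,tid=3
[0] (3*2+0,4) = (6,4)
row: 8 vs 6

buggy=8 correct=6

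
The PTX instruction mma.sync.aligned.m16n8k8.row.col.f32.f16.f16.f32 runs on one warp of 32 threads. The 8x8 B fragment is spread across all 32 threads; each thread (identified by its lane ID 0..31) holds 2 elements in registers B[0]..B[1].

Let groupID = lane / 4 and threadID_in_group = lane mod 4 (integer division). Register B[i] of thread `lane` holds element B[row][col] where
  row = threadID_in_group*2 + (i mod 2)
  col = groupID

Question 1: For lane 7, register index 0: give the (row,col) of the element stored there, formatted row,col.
6,1

lane 7→7/4=1, 7 mod 4=3
i=0  r:2·3+0→6  c:1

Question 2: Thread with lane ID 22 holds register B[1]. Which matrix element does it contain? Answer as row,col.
5,5

lane 22->22/4=5, 22 mod 4=2
i=1  r:2·2+1->5  c:5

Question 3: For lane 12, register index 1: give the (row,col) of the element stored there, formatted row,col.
1,3

L=12=>grp=12>>2=3, tig=12&3=0
[1]=>row 0·2+1=1  col grp=3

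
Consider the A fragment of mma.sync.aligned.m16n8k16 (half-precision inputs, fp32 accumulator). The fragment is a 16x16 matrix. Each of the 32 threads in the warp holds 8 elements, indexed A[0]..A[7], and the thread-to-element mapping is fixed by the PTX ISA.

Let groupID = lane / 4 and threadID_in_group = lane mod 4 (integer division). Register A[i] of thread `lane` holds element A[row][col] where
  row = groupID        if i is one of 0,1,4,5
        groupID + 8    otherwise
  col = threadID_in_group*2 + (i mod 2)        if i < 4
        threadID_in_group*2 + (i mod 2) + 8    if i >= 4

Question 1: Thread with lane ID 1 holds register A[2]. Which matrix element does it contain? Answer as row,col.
8,2

L=1→G=1>>2=0, T=1&3=1
[2]→row 0+8=8  col 1·2+0+0=2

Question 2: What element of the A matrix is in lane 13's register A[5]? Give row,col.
3,11

lane 13: g=3 (13/4), t=1 (13%4)
i=5: r=3+0=3, c=1*2+1+8=11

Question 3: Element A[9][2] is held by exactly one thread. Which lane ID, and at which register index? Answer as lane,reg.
r=9->g=1,rb=1  c=2->cb=0,t=1,b0=0
L=1*4+1=5  i=0*4+1*2+0=2

5,2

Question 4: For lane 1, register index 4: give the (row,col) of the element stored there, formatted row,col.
0,10

1: gr=0,th=1
[4] (0+0,1*2+0+8) = (0,10)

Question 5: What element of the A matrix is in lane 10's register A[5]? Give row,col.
L=10→G=10>>2=2, T=10&3=2
[5]→row 2+0=2  col 2·2+1+8=13

2,13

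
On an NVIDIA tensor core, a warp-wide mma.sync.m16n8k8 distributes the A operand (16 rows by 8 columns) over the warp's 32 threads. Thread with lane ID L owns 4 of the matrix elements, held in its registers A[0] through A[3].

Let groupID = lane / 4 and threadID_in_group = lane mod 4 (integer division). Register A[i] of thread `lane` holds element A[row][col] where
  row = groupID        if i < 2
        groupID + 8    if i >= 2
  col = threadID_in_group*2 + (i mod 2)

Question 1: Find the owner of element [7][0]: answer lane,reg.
r=7→G=7,rhi=0  c=0→T=0,p=0
L=7*4+0=28  i=0*2+0=0

28,0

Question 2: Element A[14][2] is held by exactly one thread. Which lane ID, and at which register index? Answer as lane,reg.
r=14→G=6,rhi=1  c=2→T=1,p=0
L=6*4+1=25  i=1*2+0=2

25,2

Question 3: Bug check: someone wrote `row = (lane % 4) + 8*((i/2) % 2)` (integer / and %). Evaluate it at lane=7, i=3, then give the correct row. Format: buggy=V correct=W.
buggy=11 correct=9

`(lane % 4) + 8*((i/2) % 2)`[7,3]->11
7: gid=1,tid=3
[3] (1+8,3*2+1) = (9,7)
row: 11 vs 9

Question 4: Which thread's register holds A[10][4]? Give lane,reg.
r: 10->gid=2,r8=1  c: 4->tid=2,i&1=0
L=2*4+2=10  i=1*2+0=2

10,2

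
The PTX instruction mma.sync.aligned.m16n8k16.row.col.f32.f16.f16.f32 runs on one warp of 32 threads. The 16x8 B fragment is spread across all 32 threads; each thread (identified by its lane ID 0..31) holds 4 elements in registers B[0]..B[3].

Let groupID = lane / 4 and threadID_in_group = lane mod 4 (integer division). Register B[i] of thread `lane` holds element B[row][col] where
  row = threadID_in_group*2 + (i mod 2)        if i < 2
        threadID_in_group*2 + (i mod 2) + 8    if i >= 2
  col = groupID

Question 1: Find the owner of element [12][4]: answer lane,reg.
18,2

c=4->g=4  r=12->rb=1,t=2,b0=0
L=4*4+2=18  i=1*2+0=2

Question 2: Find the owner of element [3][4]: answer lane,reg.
c=4->g=4  r=3->rb=0,t=1,b0=1
L=4*4+1=17  i=0*2+1=1

17,1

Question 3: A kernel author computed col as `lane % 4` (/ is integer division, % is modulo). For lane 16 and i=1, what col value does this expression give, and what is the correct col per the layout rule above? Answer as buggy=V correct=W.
buggy=0 correct=4

`lane % 4`[16,1]=>0
16: grp=4,tig=0
[1] (0*2+1+0,4) = (1,4)
col: 0 vs 4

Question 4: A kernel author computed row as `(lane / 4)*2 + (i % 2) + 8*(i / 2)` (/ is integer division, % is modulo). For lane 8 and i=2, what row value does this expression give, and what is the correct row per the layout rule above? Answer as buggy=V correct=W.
buggy=12 correct=8

`(lane / 4)*2 + (i % 2) + 8*(i / 2)`[8,2]->12
8: g=2,t=0
[2] (0*2+0+8,2) = (8,2)
row: 12 vs 8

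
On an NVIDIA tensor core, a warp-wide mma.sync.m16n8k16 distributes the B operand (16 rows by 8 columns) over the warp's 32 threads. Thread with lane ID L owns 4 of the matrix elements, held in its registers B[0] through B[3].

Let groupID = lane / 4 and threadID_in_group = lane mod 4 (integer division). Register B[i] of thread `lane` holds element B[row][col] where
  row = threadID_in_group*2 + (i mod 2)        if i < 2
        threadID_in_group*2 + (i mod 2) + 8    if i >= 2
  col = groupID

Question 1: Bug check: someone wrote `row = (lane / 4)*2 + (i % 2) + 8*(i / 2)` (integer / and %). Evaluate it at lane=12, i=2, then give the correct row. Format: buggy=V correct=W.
`(lane / 4)*2 + (i % 2) + 8*(i / 2)`[12,2]→14
12: G=3,T=0
[2] (0*2+0+8,3) = (8,3)
row: 14 vs 8

buggy=14 correct=8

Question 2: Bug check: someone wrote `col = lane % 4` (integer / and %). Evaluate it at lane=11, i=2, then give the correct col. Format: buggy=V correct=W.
`lane % 4`[11,2]->3
11: g=2,t=3
[2] (3*2+0+8,2) = (14,2)
col: 3 vs 2

buggy=3 correct=2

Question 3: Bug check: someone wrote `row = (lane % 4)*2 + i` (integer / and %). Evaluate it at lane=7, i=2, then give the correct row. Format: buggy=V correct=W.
buggy=8 correct=14

`(lane % 4)*2 + i`[7,2]->8
L=7->g=7>>2=1, t=7&3=3
[2]->row 3·2+0+8=14  col g=1
row: 8 vs 14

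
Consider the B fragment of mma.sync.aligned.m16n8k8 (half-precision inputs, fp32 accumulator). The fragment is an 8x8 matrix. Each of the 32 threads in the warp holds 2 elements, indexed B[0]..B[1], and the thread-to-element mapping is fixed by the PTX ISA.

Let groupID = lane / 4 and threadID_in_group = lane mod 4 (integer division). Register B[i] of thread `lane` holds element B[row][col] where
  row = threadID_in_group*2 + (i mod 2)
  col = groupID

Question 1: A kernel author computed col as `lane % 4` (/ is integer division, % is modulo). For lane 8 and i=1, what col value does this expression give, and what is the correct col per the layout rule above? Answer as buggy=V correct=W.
buggy=0 correct=2

`lane % 4`[8,1]->0
L=8->gid=8>>2=2, tid=8&3=0
[1]->row 0·2+1=1  col gid=2
col: 0 vs 2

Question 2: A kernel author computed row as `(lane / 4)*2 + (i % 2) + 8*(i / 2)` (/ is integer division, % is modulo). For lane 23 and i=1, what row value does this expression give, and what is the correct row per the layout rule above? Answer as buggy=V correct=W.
`(lane / 4)*2 + (i % 2) + 8*(i / 2)`[23,1]→11
lane 23→23/4=5, 23 mod 4=3
i=1  r:2·3+1→7  c:5
row: 11 vs 7

buggy=11 correct=7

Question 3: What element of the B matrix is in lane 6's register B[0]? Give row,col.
6: gid=1,tid=2
[0] (2*2+0,1) = (4,1)

4,1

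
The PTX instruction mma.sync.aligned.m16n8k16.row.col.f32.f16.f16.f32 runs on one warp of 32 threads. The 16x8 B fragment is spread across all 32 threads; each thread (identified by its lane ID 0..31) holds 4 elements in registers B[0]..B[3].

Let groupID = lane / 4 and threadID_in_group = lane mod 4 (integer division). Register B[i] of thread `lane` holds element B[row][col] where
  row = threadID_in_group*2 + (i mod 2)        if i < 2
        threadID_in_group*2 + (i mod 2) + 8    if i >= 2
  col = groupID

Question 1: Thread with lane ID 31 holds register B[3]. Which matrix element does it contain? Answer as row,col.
L=31=>grp=31>>2=7, tig=31&3=3
[3]=>row 3·2+1+8=15  col grp=7

15,7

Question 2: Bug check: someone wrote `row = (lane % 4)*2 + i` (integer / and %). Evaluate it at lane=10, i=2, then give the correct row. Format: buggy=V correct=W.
`(lane % 4)*2 + i`[10,2]=>6
L=10=>grp=10>>2=2, tig=10&3=2
[2]=>row 2·2+0+8=12  col grp=2
row: 6 vs 12

buggy=6 correct=12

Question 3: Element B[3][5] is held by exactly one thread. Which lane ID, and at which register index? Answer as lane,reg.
21,1

c=5->g=5  r=3->rb=0,t=1,b0=1
L=5*4+1=21  i=0*2+1=1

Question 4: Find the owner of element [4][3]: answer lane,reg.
14,0

c=3⇒gr=3  r=4⇒Rb=0,th=2,odd=0
L=3*4+2=14  i=0*2+0=0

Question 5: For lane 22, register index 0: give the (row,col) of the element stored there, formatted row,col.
4,5

lane 22: grp=5 (22/4), tig=2 (22%4)
i=0: r=2*2+0+0=4, c=grp=5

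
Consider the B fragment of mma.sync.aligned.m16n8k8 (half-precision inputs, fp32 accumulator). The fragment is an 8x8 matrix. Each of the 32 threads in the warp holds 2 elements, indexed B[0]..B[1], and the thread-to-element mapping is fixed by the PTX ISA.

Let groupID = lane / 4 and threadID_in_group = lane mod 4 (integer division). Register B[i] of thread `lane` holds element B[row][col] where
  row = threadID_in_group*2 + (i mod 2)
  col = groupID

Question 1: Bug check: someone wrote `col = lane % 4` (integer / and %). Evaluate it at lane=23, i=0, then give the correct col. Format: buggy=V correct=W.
`lane % 4`[23,0]→3
lane 23→23/4=5, 23 mod 4=3
i=0  r:2·3+0→6  c:5
col: 3 vs 5

buggy=3 correct=5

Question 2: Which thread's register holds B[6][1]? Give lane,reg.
c=1⇒gr=1  r=6⇒th=3,odd=0
L=1*4+3=7  i=0=0

7,0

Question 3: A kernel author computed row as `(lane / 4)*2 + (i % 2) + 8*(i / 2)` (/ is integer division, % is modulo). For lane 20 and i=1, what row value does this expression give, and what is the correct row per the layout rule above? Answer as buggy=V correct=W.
buggy=11 correct=1

`(lane / 4)*2 + (i % 2) + 8*(i / 2)`[20,1]->11
lane 20->20/4=5, 20 mod 4=0
i=1  r:2·0+1->1  c:5
row: 11 vs 1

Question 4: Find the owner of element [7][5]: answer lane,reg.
c=5->g=5  r=7->t=3,b0=1
L=5*4+3=23  i=1=1

23,1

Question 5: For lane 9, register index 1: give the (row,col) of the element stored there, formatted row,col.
3,2

L=9→G=9>>2=2, T=9&3=1
[1]→row 1·2+1=3  col G=2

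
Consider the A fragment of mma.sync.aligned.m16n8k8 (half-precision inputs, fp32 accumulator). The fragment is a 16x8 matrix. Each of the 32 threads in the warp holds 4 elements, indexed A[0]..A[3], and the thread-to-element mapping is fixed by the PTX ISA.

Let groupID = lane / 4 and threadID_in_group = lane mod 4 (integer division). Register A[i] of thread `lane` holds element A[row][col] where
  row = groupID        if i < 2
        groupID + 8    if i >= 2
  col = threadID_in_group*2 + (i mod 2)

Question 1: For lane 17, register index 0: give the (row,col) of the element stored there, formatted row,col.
L=17=>grp=17>>2=4, tig=17&3=1
[0]=>row 4+0=4  col 1·2+0=2

4,2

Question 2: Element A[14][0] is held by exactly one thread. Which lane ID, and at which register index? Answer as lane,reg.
r: 14->gid=6,r8=1  c: 0->tid=0,i&1=0
L=6*4+0=24  i=1*2+0=2

24,2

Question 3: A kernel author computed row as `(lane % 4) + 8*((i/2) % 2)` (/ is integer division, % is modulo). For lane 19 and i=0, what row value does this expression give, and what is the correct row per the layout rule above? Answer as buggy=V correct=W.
`(lane % 4) + 8*((i/2) % 2)`[19,0]->3
lane 19->19/4=4, 19 mod 4=3
i=0  r:4+0->4  c:2·3+0->6
row: 3 vs 4

buggy=3 correct=4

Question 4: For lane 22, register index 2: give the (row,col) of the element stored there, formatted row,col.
13,4

lane 22→22/4=5, 22 mod 4=2
i=2  r:5+8→13  c:2·2+0→4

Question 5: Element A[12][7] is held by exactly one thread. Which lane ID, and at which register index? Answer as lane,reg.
r: 12->gid=4,r8=1  c: 7->tid=3,i&1=1
L=4*4+3=19  i=1*2+1=3

19,3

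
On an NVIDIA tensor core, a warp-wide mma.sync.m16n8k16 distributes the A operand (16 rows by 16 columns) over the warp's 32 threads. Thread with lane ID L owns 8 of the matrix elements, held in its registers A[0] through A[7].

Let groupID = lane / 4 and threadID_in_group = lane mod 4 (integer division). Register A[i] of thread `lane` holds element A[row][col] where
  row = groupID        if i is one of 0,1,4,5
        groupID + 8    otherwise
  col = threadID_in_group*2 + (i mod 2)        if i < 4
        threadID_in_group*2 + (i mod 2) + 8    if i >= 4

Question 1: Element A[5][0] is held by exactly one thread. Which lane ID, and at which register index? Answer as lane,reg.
20,0

r=5→G=5,rhi=0  c=0→chi=0,T=0,p=0
L=5*4+0=20  i=0*4+0*2+0=0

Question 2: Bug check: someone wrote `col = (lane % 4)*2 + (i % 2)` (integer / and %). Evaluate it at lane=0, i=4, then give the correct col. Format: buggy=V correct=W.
buggy=0 correct=8

`(lane % 4)*2 + (i % 2)`[0,4]=>0
L=0=>grp=0>>2=0, tig=0&3=0
[4]=>row 0+0=0  col 0·2+0+8=8
col: 0 vs 8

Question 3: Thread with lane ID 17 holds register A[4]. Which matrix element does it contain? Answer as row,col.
lane 17->17/4=4, 17 mod 4=1
i=4  r:4+0->4  c:2·1+0+8->10

4,10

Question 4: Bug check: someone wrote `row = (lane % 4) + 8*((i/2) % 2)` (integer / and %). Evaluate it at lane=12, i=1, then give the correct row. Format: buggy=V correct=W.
buggy=0 correct=3

`(lane % 4) + 8*((i/2) % 2)`[12,1]⇒0
lane 12: gr=3 (12/4), th=0 (12%4)
i=1: r=3+0=3, c=0*2+1+0=1
row: 0 vs 3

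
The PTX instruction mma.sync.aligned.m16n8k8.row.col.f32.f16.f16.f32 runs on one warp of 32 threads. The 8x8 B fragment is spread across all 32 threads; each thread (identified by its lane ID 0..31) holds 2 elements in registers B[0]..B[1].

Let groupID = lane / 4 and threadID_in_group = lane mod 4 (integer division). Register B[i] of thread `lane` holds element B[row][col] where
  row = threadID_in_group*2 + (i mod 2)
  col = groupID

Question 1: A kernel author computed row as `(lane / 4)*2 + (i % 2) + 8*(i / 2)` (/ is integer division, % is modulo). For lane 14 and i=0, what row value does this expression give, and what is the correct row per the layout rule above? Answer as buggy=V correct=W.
buggy=6 correct=4

`(lane / 4)*2 + (i % 2) + 8*(i / 2)`[14,0]→6
14: G=3,T=2
[0] (2*2+0,3) = (4,3)
row: 6 vs 4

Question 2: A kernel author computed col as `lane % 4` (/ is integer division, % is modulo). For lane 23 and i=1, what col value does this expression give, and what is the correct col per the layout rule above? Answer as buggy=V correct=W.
buggy=3 correct=5

`lane % 4`[23,1]->3
lane 23: g=5 (23/4), t=3 (23%4)
i=1: r=3*2+1=7, c=g=5
col: 3 vs 5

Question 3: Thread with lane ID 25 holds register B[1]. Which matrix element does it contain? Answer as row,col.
lane 25: G=6 (25/4), T=1 (25%4)
i=1: r=1*2+1=3, c=G=6

3,6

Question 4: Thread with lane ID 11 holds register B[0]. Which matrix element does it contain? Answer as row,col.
lane 11: gid=2 (11/4), tid=3 (11%4)
i=0: r=3*2+0=6, c=gid=2

6,2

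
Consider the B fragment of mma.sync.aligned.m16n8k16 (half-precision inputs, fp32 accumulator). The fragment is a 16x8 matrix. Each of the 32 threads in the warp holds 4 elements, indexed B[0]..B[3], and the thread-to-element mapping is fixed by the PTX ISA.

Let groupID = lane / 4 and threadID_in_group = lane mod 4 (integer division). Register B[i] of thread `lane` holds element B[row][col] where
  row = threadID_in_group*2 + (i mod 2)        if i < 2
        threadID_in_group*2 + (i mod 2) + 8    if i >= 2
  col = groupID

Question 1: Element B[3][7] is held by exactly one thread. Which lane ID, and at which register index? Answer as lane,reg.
c: 7->gid=7  r: 3->r8=0,tid=1,i&1=1
L=7*4+1=29  i=0*2+1=1

29,1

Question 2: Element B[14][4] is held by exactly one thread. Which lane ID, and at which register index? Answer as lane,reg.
c=4->g=4  r=14->rb=1,t=3,b0=0
L=4*4+3=19  i=1*2+0=2

19,2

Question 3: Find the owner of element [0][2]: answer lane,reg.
8,0

c: 2->gid=2  r: 0->r8=0,tid=0,i&1=0
L=2*4+0=8  i=0*2+0=0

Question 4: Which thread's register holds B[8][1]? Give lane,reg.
c:1=>grp=1  r:8=>rB=1,tig=0,lo=0
L=1*4+0=4  i=1*2+0=2

4,2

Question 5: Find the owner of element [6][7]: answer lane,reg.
31,0

c=7->g=7  r=6->rb=0,t=3,b0=0
L=7*4+3=31  i=0*2+0=0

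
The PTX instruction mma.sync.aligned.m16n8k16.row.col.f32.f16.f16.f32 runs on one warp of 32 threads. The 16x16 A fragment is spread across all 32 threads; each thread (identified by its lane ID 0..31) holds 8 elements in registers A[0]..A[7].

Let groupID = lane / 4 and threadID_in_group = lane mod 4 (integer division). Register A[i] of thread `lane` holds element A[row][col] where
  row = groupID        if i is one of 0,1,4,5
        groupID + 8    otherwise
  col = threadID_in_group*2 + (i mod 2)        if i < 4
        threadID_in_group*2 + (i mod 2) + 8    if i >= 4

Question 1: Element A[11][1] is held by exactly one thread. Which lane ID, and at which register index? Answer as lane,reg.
r=11→G=3,rhi=1  c=1→chi=0,T=0,p=1
L=3*4+0=12  i=0*4+1*2+1=3

12,3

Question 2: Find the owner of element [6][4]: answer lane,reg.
r: 6->gid=6,r8=0  c: 4->c8=0,tid=2,i&1=0
L=6*4+2=26  i=0*4+0*2+0=0

26,0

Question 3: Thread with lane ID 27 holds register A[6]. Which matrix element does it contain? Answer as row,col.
14,14

lane 27: G=6 (27/4), T=3 (27%4)
i=6: r=6+8=14, c=3*2+0+8=14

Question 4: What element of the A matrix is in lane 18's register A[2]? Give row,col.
18: grp=4,tig=2
[2] (4+8,2*2+0+0) = (12,4)

12,4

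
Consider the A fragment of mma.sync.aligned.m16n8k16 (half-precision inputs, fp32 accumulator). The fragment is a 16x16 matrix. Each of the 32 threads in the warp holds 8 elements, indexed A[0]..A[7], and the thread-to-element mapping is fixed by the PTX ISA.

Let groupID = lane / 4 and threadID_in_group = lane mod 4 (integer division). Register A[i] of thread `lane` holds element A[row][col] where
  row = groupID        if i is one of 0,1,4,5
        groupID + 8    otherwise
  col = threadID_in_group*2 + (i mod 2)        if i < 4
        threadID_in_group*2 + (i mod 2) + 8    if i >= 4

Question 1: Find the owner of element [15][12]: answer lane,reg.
30,6

r: 15->gid=7,r8=1  c: 12->c8=1,tid=2,i&1=0
L=7*4+2=30  i=1*4+1*2+0=6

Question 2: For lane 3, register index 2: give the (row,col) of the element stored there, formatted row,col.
8,6

L=3→G=3>>2=0, T=3&3=3
[2]→row 0+8=8  col 3·2+0+0=6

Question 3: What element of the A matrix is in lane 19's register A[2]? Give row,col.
L=19⇒gr=19>>2=4, th=19&3=3
[2]⇒row 4+8=12  col 3·2+0+0=6

12,6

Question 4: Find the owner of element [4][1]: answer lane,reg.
r=4⇒gr=4,Rb=0  c=1⇒Cb=0,th=0,odd=1
L=4*4+0=16  i=0*4+0*2+1=1

16,1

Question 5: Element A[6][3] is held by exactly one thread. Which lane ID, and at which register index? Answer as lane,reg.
25,1

r: 6->gid=6,r8=0  c: 3->c8=0,tid=1,i&1=1
L=6*4+1=25  i=0*4+0*2+1=1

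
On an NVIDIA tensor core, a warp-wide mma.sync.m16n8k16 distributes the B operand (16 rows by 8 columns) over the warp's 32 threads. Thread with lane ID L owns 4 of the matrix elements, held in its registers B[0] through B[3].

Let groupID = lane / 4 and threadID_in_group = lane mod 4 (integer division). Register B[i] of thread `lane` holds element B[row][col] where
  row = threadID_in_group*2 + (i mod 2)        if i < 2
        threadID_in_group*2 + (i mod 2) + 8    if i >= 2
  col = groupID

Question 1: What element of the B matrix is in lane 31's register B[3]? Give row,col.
31: G=7,T=3
[3] (3*2+1+8,7) = (15,7)

15,7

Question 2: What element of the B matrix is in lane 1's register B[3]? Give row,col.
L=1⇒gr=1>>2=0, th=1&3=1
[3]⇒row 1·2+1+8=11  col gr=0

11,0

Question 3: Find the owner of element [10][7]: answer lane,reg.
c:7=>grp=7  r:10=>rB=1,tig=1,lo=0
L=7*4+1=29  i=1*2+0=2

29,2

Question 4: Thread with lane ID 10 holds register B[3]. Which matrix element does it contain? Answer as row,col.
L=10⇒gr=10>>2=2, th=10&3=2
[3]⇒row 2·2+1+8=13  col gr=2

13,2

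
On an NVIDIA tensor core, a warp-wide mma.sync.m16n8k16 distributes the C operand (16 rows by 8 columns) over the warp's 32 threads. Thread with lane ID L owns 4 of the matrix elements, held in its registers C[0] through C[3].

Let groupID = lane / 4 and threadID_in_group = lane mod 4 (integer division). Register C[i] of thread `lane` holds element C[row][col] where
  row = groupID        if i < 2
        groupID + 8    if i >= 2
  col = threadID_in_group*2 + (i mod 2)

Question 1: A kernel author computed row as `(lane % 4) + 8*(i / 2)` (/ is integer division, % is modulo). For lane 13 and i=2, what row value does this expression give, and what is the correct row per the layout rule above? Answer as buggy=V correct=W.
`(lane % 4) + 8*(i / 2)`[13,2]->9
lane 13: g=3 (13/4), t=1 (13%4)
i=2: r=3+8=11, c=1*2+0=2
row: 9 vs 11

buggy=9 correct=11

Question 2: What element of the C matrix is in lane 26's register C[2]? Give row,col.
14,4

lane 26->26/4=6, 26 mod 4=2
i=2  r:6+8->14  c:2·2+0->4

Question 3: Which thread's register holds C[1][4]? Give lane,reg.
6,0

r=1->g=1,rb=0  c=4->t=2,b0=0
L=1*4+2=6  i=0*2+0=0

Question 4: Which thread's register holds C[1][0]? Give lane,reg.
4,0

r=1→G=1,rhi=0  c=0→T=0,p=0
L=1*4+0=4  i=0*2+0=0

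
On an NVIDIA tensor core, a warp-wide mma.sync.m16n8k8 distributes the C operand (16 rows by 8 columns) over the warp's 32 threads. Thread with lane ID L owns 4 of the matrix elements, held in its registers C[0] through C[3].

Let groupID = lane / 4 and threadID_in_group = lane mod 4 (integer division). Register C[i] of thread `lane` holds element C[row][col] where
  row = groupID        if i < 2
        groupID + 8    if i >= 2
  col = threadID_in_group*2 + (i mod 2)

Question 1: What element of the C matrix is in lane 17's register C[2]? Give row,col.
12,2

lane 17->17/4=4, 17 mod 4=1
i=2  r:4+8->12  c:2·1+0->2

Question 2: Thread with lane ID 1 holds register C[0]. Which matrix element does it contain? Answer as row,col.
L=1->gid=1>>2=0, tid=1&3=1
[0]->row 0+0=0  col 1·2+0=2

0,2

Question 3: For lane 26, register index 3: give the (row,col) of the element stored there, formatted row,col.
14,5

L=26=>grp=26>>2=6, tig=26&3=2
[3]=>row 6+8=14  col 2·2+1=5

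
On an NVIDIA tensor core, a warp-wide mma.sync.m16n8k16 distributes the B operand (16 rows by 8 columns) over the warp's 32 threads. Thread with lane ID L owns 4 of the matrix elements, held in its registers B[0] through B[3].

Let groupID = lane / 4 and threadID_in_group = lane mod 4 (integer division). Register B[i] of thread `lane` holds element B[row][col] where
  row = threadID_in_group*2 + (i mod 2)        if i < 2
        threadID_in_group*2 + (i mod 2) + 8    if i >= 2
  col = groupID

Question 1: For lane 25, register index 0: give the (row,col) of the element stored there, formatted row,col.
2,6

lane 25⇒25/4=6, 25 mod 4=1
i=0  r:2·1+0+0⇒2  c:6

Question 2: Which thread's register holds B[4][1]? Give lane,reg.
6,0

c:1=>grp=1  r:4=>rB=0,tig=2,lo=0
L=1*4+2=6  i=0*2+0=0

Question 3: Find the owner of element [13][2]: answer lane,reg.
c=2→G=2  r=13→rhi=1,T=2,p=1
L=2*4+2=10  i=1*2+1=3

10,3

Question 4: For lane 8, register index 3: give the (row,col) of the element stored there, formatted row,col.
9,2

lane 8: grp=2 (8/4), tig=0 (8%4)
i=3: r=0*2+1+8=9, c=grp=2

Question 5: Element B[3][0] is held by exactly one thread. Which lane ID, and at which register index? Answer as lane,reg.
1,1

c=0→G=0  r=3→rhi=0,T=1,p=1
L=0*4+1=1  i=0*2+1=1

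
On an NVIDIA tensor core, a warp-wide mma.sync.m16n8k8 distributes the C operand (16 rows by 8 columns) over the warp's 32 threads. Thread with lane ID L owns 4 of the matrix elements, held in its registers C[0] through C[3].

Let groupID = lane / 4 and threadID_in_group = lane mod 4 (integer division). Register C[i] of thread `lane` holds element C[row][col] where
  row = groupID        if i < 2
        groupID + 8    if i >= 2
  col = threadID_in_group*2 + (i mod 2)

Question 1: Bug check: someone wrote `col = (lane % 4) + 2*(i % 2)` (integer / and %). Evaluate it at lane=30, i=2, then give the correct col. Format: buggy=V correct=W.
buggy=2 correct=4

`(lane % 4) + 2*(i % 2)`[30,2]=>2
30: grp=7,tig=2
[2] (7+8,2*2+0) = (15,4)
col: 2 vs 4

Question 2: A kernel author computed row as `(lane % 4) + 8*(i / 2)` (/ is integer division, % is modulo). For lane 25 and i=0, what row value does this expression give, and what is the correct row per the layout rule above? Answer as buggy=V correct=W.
`(lane % 4) + 8*(i / 2)`[25,0]=>1
lane 25=>25/4=6, 25 mod 4=1
i=0  r:6+0=>6  c:2·1+0=>2
row: 1 vs 6

buggy=1 correct=6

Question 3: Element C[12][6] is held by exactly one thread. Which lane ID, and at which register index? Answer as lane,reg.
19,2

r: 12->gid=4,r8=1  c: 6->tid=3,i&1=0
L=4*4+3=19  i=1*2+0=2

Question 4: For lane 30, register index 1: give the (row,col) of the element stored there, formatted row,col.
7,5

lane 30→30/4=7, 30 mod 4=2
i=1  r:7+0→7  c:2·2+1→5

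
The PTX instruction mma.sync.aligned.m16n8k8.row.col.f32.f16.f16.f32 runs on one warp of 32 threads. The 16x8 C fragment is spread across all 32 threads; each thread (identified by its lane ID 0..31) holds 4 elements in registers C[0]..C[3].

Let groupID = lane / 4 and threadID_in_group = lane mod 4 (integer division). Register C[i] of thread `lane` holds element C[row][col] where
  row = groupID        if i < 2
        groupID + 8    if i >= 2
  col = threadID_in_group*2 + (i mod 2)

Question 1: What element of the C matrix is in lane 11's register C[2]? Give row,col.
10,6

lane 11: grp=2 (11/4), tig=3 (11%4)
i=2: r=2+8=10, c=3*2+0=6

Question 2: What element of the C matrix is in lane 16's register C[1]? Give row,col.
4,1

lane 16: gr=4 (16/4), th=0 (16%4)
i=1: r=4+0=4, c=0*2+1=1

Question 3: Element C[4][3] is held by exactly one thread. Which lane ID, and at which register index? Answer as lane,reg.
17,1

r: 4->gid=4,r8=0  c: 3->tid=1,i&1=1
L=4*4+1=17  i=0*2+1=1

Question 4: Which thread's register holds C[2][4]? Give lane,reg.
10,0

r=2→G=2,rhi=0  c=4→T=2,p=0
L=2*4+2=10  i=0*2+0=0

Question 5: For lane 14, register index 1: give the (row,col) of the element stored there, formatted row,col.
3,5

lane 14->14/4=3, 14 mod 4=2
i=1  r:3+0->3  c:2·2+1->5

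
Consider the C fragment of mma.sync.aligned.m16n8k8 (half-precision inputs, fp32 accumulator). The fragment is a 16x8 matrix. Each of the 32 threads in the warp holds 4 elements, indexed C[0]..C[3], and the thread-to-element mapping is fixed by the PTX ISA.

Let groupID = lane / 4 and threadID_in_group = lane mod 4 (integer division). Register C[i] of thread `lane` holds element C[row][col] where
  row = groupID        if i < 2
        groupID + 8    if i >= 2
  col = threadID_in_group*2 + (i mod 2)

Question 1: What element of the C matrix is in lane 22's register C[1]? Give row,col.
5,5

L=22⇒gr=22>>2=5, th=22&3=2
[1]⇒row 5+0=5  col 2·2+1=5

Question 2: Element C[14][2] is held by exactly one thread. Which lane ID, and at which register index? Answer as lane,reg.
r=14->g=6,rb=1  c=2->t=1,b0=0
L=6*4+1=25  i=1*2+0=2

25,2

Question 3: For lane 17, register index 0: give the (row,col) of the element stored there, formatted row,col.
4,2

L=17->gid=17>>2=4, tid=17&3=1
[0]->row 4+0=4  col 1·2+0=2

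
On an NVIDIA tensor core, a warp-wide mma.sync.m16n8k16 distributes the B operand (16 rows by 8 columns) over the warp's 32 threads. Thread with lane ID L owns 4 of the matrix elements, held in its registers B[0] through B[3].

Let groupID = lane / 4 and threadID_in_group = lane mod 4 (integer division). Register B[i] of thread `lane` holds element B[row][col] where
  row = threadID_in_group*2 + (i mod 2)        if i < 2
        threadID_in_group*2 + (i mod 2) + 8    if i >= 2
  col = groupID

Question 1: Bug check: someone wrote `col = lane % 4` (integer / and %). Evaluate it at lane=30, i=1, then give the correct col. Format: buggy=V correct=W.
buggy=2 correct=7

`lane % 4`[30,1]→2
lane 30→30/4=7, 30 mod 4=2
i=1  r:2·2+1+0→5  c:7
col: 2 vs 7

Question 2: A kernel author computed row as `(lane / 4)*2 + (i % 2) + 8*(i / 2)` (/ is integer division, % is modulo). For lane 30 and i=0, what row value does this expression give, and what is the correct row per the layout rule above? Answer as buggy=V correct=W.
buggy=14 correct=4

`(lane / 4)*2 + (i % 2) + 8*(i / 2)`[30,0]->14
30: g=7,t=2
[0] (2*2+0+0,7) = (4,7)
row: 14 vs 4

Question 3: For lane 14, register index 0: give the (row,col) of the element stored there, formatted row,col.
4,3

lane 14->14/4=3, 14 mod 4=2
i=0  r:2·2+0+0->4  c:3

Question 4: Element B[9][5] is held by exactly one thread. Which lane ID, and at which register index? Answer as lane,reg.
20,3

c: 5->gid=5  r: 9->r8=1,tid=0,i&1=1
L=5*4+0=20  i=1*2+1=3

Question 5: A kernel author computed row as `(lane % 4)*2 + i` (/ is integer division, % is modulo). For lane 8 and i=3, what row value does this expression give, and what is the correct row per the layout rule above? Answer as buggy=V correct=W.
buggy=3 correct=9

`(lane % 4)*2 + i`[8,3]=>3
8: grp=2,tig=0
[3] (0*2+1+8,2) = (9,2)
row: 3 vs 9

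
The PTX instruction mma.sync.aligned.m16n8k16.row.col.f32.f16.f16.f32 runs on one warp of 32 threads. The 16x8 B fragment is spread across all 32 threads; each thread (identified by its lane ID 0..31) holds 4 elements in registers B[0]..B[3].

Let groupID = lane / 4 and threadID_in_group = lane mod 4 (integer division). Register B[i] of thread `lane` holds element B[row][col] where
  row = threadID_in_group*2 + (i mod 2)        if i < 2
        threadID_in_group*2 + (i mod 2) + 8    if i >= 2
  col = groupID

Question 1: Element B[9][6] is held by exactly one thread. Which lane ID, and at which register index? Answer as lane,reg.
24,3

c: 6->gid=6  r: 9->r8=1,tid=0,i&1=1
L=6*4+0=24  i=1*2+1=3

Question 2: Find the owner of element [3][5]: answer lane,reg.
c: 5->gid=5  r: 3->r8=0,tid=1,i&1=1
L=5*4+1=21  i=0*2+1=1

21,1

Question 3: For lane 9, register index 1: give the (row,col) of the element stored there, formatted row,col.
3,2

9: g=2,t=1
[1] (1*2+1+0,2) = (3,2)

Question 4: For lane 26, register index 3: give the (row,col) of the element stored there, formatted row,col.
13,6

26: gid=6,tid=2
[3] (2*2+1+8,6) = (13,6)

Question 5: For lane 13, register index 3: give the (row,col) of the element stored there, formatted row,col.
11,3

L=13->gid=13>>2=3, tid=13&3=1
[3]->row 1·2+1+8=11  col gid=3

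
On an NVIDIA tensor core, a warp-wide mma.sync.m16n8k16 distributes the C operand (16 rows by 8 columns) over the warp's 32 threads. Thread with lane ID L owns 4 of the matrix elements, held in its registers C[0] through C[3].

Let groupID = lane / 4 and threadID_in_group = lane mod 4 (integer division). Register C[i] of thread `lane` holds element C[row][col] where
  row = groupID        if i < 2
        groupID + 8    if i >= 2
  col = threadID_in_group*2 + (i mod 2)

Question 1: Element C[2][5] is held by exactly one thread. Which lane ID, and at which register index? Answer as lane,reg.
r=2->g=2,rb=0  c=5->t=2,b0=1
L=2*4+2=10  i=0*2+1=1

10,1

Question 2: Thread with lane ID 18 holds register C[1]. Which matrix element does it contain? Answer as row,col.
4,5

lane 18⇒18/4=4, 18 mod 4=2
i=1  r:4+0⇒4  c:2·2+1⇒5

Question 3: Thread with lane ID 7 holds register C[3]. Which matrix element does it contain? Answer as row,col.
9,7

L=7=>grp=7>>2=1, tig=7&3=3
[3]=>row 1+8=9  col 3·2+1=7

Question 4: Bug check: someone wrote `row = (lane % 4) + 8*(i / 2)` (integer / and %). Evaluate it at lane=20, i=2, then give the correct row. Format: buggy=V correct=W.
`(lane % 4) + 8*(i / 2)`[20,2]→8
lane 20: G=5 (20/4), T=0 (20%4)
i=2: r=5+8=13, c=0*2+0=0
row: 8 vs 13

buggy=8 correct=13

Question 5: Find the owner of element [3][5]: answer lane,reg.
14,1

r=3->g=3,rb=0  c=5->t=2,b0=1
L=3*4+2=14  i=0*2+1=1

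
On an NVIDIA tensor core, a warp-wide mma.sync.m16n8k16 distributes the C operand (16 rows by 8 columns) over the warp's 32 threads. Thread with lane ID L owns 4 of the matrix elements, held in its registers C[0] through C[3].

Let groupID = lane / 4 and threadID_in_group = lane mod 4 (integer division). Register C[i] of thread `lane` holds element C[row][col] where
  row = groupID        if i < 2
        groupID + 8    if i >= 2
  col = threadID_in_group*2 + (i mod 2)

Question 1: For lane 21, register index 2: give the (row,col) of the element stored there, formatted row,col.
lane 21⇒21/4=5, 21 mod 4=1
i=2  r:5+8⇒13  c:2·1+0⇒2

13,2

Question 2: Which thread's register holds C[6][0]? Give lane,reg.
24,0

r=6⇒gr=6,Rb=0  c=0⇒th=0,odd=0
L=6*4+0=24  i=0*2+0=0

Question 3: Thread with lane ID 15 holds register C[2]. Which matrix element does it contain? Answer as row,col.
L=15→G=15>>2=3, T=15&3=3
[2]→row 3+8=11  col 3·2+0=6

11,6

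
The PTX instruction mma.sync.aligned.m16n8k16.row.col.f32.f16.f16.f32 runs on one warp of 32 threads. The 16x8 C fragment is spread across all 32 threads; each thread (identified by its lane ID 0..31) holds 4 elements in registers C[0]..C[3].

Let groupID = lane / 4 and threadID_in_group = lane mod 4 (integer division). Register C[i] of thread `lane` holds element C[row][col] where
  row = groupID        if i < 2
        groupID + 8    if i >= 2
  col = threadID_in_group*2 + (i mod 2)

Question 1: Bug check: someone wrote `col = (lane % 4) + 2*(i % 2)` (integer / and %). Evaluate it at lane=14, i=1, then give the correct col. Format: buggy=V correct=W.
buggy=4 correct=5

`(lane % 4) + 2*(i % 2)`[14,1]=>4
14: grp=3,tig=2
[1] (3+0,2*2+1) = (3,5)
col: 4 vs 5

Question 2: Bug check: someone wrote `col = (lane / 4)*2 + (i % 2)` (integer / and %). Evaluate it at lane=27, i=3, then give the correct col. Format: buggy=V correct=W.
`(lane / 4)*2 + (i % 2)`[27,3]=>13
lane 27: grp=6 (27/4), tig=3 (27%4)
i=3: r=6+8=14, c=3*2+1=7
col: 13 vs 7

buggy=13 correct=7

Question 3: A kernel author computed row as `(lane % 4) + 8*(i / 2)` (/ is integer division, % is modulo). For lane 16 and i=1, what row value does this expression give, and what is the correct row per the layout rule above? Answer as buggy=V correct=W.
`(lane % 4) + 8*(i / 2)`[16,1]→0
L=16→G=16>>2=4, T=16&3=0
[1]→row 4+0=4  col 0·2+1=1
row: 0 vs 4

buggy=0 correct=4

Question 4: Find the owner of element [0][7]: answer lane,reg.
r=0→G=0,rhi=0  c=7→T=3,p=1
L=0*4+3=3  i=0*2+1=1

3,1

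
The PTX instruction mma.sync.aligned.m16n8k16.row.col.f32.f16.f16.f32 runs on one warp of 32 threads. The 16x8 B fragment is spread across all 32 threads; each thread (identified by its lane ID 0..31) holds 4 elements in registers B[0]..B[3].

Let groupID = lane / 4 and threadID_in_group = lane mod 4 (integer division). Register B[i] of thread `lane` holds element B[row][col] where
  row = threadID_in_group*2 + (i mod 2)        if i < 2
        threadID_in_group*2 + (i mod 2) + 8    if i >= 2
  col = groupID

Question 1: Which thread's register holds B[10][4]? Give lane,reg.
17,2

c=4→G=4  r=10→rhi=1,T=1,p=0
L=4*4+1=17  i=1*2+0=2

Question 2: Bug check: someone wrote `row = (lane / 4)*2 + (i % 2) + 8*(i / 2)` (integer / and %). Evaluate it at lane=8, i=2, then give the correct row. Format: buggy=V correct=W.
buggy=12 correct=8

`(lane / 4)*2 + (i % 2) + 8*(i / 2)`[8,2]->12
8: g=2,t=0
[2] (0*2+0+8,2) = (8,2)
row: 12 vs 8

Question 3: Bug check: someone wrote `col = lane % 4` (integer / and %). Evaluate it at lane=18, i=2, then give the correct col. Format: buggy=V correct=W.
buggy=2 correct=4

`lane % 4`[18,2]->2
lane 18: gid=4 (18/4), tid=2 (18%4)
i=2: r=2*2+0+8=12, c=gid=4
col: 2 vs 4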